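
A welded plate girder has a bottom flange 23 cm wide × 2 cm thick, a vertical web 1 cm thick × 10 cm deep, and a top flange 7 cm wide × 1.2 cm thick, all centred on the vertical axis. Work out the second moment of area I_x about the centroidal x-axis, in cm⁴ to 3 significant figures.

I_x ≈ 1210 cm⁴

Break the section into simple shapes (no overlaps), measuring from the bottom-left corner of the bounding box.
Bottom plate: 23 × 2, A = 46 cm², y = 1 cm, Ī = 15.333 cm⁴.
Web plate: 1 × 10, A = 10 cm², y = 7 cm, Ī = 83.333 cm⁴.
Top plate: 7 × 1.2, A = 8.4 cm², y = 12.6 cm, Ī = 1.008 cm⁴.
Centroid: ȳ = ΣA·y / ΣA = 3.4447 cm.
Transfer each piece to the centroidal x-axis using Ī + A·d² with d = y − 3.4447:
  bottom plate: d = -2.4447 cm → contributes +290.26 cm⁴
  web plate: d = 3.5553 cm → contributes +209.73 cm⁴
  top plate: d = 9.1553 cm → contributes +705.09 cm⁴
Total I = 1205.1 cm⁴.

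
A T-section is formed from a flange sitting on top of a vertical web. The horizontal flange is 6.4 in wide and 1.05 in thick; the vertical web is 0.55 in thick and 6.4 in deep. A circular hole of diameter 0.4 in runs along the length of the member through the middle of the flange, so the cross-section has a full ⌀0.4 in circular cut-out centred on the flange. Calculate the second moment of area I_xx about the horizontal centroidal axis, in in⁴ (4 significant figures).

Break the section into simple shapes (no overlaps), measuring from the bottom-left corner of the bounding box.
Flange: 6.4 × 1.05, A = 6.72 in², y = 6.925 in, Ī = 0.6174 in⁴.
Web: 0.55 × 6.4, A = 3.52 in², y = 3.2 in, Ī = 12.0149 in⁴.
Hole (subtracted): ⌀0.4, A = 0.125664 in², y = 6.925 in, Ī = 0.00125664 in⁴.
Centroid: ȳ = ΣA·y / ΣA = 5.62862 in.
Transfer each piece to the horizontal centroidal axis using Ī + A·d² with d = y − 5.62862:
  flange: d = 1.29638 in → contributes +11.911 in⁴
  web: d = -2.42862 in → contributes +32.7766 in⁴
  hole: d = 1.29638 in → contributes −0.212446 in⁴
Total I = 44.4752 in⁴.

I_xx ≈ 44.48 in⁴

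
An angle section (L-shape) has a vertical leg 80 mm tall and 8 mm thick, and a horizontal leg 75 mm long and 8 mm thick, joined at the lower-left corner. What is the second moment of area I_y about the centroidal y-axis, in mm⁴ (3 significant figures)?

I_y ≈ 6.14 × 10⁵ mm⁴

Split into non-overlapping primitives; take the origin at the lower-left of the bounding box.
Vertical leg: 8 × 80, A = 640 mm², x = 4 mm, Ī = 3413.3 mm⁴.
Horizontal leg (remainder): 67 × 8, A = 536 mm², x = 41.5 mm, Ī = 200 509 mm⁴.
Centroid: x̄ = ΣA·x / ΣA = 21.092 mm.
Transfer each piece to the centroidal y-axis using Ī + A·d² with d = x − 21.092:
  vertical leg: d = -17.092 mm → contributes +190 377 mm⁴
  horizontal leg (remainder): d = 20.408 mm → contributes +423 749 mm⁴
Total I = 614 126 mm⁴.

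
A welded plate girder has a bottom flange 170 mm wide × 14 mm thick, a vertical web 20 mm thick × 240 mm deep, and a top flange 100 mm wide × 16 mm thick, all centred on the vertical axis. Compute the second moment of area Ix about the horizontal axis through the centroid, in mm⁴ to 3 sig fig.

Break the section into simple shapes (no overlaps), measuring from the bottom-left corner of the bounding box.
Bottom plate: 170 × 14, A = 2 380 mm², y = 7 mm, Ī = 38 873 mm⁴.
Web plate: 20 × 240, A = 4 800 mm², y = 134 mm, Ī = 23 040 000 mm⁴.
Top plate: 100 × 16, A = 1 600 mm², y = 262 mm, Ī = 34 133 mm⁴.
Centroid: ȳ = ΣA·y / ΣA = 122.9 mm.
Transfer each piece to the horizontal axis through the centroid using Ī + A·d² with d = y − 122.9:
  bottom plate: d = -115.9 mm → contributes +32 008 835 mm⁴
  web plate: d = 11.1 mm → contributes +23 631 432 mm⁴
  top plate: d = 139.1 mm → contributes +30 992 331 mm⁴
Total I = 86 632 598 mm⁴.

Ix ≈ 8.66 × 10⁷ mm⁴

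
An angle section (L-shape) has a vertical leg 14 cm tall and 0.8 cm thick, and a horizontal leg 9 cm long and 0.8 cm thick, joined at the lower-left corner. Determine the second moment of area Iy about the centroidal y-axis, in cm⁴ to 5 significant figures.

Iy ≈ 121.13 cm⁴

Break the section into simple shapes (no overlaps), measuring from the bottom-left corner of the bounding box.
Vertical leg: 0.8 × 14, A = 11.2 cm², x = 0.4 cm, Ī = 0.5973333 cm⁴.
Horizontal leg (remainder): 8.2 × 0.8, A = 6.56 cm², x = 4.9 cm, Ī = 36.75787 cm⁴.
Centroid: x̄ = ΣA·x / ΣA = 2.062162 cm.
Transfer each piece to the centroidal y-axis using Ī + A·d² with d = x − 2.062162:
  vertical leg: d = -1.662162 cm → contributes +31.5405 cm⁴
  horizontal leg (remainder): d = 2.837838 cm → contributes +89.58767 cm⁴
Total I = 121.1282 cm⁴.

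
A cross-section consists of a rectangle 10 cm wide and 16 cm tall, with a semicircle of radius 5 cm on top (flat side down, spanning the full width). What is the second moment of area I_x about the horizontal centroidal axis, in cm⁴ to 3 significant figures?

Split into non-overlapping primitives; take the origin at the lower-left of the bounding box.
Rectangular body: 10 × 16, A = 160 cm², y = 8 cm, Ī = 3413.3 cm⁴.
Semicircular cap: semicircle r = 5, A = 39.27 cm², y = 18.122 cm, Ī = 68.598 cm⁴.
Centroid: ȳ = ΣA·y / ΣA = 9.9947 cm.
Transfer each piece to the horizontal centroidal axis using Ī + A·d² with d = y − 9.9947:
  rectangular body: d = -1.9947 cm → contributes +4 050 cm⁴
  semicircular cap: d = 8.1273 cm → contributes +2662.5 cm⁴
Total I = 6712.5 cm⁴.

I_x ≈ 6710 cm⁴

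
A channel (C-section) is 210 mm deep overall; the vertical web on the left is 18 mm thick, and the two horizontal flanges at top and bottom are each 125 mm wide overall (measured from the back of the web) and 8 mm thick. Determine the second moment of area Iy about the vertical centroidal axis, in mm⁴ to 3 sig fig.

Iy ≈ 6.34 × 10⁶ mm⁴

Break the section into simple shapes (no overlaps), measuring from the bottom-left corner of the bounding box.
Web: 18 × 210, A = 3 780 mm², x = 9 mm, Ī = 102 060 mm⁴.
Top flange (beyond web): 107 × 8, A = 856 mm², x = 71.5 mm, Ī = 816 695 mm⁴.
Bottom flange (beyond web): 107 × 8, A = 856 mm², x = 71.5 mm, Ī = 816 695 mm⁴.
Centroid: x̄ = ΣA·x / ΣA = 28.483 mm.
Transfer each piece to the vertical centroidal axis using Ī + A·d² with d = x − 28.483:
  web: d = -19.483 mm → contributes +1 536 883 mm⁴
  top flange (beyond web): d = 43.017 mm → contributes +2 400 700 mm⁴
  bottom flange (beyond web): d = 43.017 mm → contributes +2 400 700 mm⁴
Total I = 6 338 282 mm⁴.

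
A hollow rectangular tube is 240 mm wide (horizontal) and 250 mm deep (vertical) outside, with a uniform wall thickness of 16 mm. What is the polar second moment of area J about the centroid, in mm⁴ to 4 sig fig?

J ≈ 2.574 × 10⁸ mm⁴

Split into non-overlapping primitives; take the origin at the lower-left of the bounding box.
Outer rectangle: 240 × 250, A = 60 000 mm², y = 125 mm, Ī = 312 500 000 mm⁴.
Inner void (subtracted): 208 × 218, A = 45 344 mm², y = 125 mm, Ī = 179 577 355 mm⁴.
By symmetry the centroid is at mid-height, ȳ = 125 mm.
All pieces are centred on the centroidal x-axis, so I = ΣĪ (holes subtracted) = 132 922 645 mm⁴.
Repeating about the centroidal y-axis gives I_y = 124 519 765 mm⁴.
Polar second moment: J = I_x + I_y = 257 442 411 mm⁴.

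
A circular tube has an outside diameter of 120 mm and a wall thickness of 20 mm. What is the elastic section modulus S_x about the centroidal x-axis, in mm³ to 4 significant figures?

Treat the section as a set of non-overlapping primitives; coordinates are from the bounding-box lower-left.
Outer circle: ⌀120, A = 11309.7 mm², y = 60 mm, Ī = 10 178 760 mm⁴.
Bore (subtracted): ⌀80, A = 5026.55 mm², y = 60 mm, Ī = 2 010 619 mm⁴.
By symmetry the centroid is at mid-height, ȳ = 60 mm.
All pieces are centred on the centroidal x-axis, so I = ΣĪ (holes subtracted) = 8 168 141 mm⁴.
Extreme fibre distance c = 60 mm; S = I/c = 136 136 mm³.

S_x ≈ 1.361 × 10⁵ mm³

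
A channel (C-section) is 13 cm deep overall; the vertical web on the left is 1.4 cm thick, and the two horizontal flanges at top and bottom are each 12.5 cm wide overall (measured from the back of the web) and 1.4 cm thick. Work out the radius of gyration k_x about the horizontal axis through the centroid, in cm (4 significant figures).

k_x ≈ 5.150 cm

Break the section into simple shapes (no overlaps), measuring from the bottom-left corner of the bounding box.
Web: 1.4 × 13, A = 18.2 cm², y = 6.5 cm, Ī = 256.317 cm⁴.
Top flange (beyond web): 11.1 × 1.4, A = 15.54 cm², y = 12.3 cm, Ī = 2.5382 cm⁴.
Bottom flange (beyond web): 11.1 × 1.4, A = 15.54 cm², y = 0.7 cm, Ī = 2.5382 cm⁴.
By symmetry the centroid is at mid-height, ȳ = 6.5 cm.
Transfer each piece to the horizontal axis through the centroid using Ī + A·d² with d = y − 6.5:
  web: d = 0 cm → contributes +256.317 cm⁴
  top flange (beyond web): d = 5.8 cm → contributes +525.304 cm⁴
  bottom flange (beyond web): d = -5.8 cm → contributes +525.304 cm⁴
Total I = 1306.92 cm⁴.
Radius of gyration: k = √(I/A) = √(1306.92 / 49.28) = 5.14979 cm.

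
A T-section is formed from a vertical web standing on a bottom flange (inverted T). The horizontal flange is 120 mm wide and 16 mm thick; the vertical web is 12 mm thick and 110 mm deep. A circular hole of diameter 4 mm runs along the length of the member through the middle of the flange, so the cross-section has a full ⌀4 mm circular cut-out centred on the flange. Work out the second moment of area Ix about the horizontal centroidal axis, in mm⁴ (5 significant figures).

Ix ≈ 4.4683 × 10⁶ mm⁴

Decompose the section into non-overlapping parts with the origin at the bottom-left of its bounding rectangle.
Flange: 120 × 16, A = 1 920 mm², y = 8 mm, Ī = 40 960 mm⁴.
Web: 12 × 110, A = 1 320 mm², y = 71 mm, Ī = 1 331 000 mm⁴.
Hole (subtracted): ⌀4, A = 12.56637 mm², y = 8 mm, Ī = 12.56637 mm⁴.
Centroid: ȳ = ΣA·y / ΣA = 33.7666 mm.
Transfer each piece to the horizontal centroidal axis using Ī + A·d² with d = y − 33.7666:
  flange: d = -25.7666 mm → contributes +1 315 682 mm⁴
  web: d = 37.2334 mm → contributes +3 160 950 mm⁴
  hole: d = -25.7666 mm → contributes −8355.604 mm⁴
Total I = 4 468 277 mm⁴.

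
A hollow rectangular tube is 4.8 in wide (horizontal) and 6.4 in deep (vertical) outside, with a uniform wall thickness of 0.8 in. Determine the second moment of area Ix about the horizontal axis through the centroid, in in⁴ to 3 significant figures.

Treat the section as a set of non-overlapping primitives; coordinates are from the bounding-box lower-left.
Outer rectangle: 4.8 × 6.4, A = 30.72 in², y = 3.2 in, Ī = 104.86 in⁴.
Inner void (subtracted): 3.2 × 4.8, A = 15.36 in², y = 3.2 in, Ī = 29.491 in⁴.
By symmetry the centroid is at mid-height, ȳ = 3.2 in.
All pieces are centred on the horizontal axis through the centroid, so I = ΣĪ (holes subtracted) = 75.366 in⁴.

Ix ≈ 75.4 in⁴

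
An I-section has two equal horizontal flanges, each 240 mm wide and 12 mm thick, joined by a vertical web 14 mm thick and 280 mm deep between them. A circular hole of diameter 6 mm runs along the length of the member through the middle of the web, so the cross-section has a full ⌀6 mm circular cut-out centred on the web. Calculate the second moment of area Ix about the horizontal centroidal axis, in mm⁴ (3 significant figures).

Treat the section as a set of non-overlapping primitives; coordinates are from the bounding-box lower-left.
Bottom flange: 240 × 12, A = 2 880 mm², y = 6 mm, Ī = 34 560 mm⁴.
Web: 14 × 280, A = 3 920 mm², y = 152 mm, Ī = 25 610 667 mm⁴.
Top flange: 240 × 12, A = 2 880 mm², y = 298 mm, Ī = 34 560 mm⁴.
Hole (subtracted): ⌀6, A = 28.274 mm², y = 152 mm, Ī = 63.617 mm⁴.
By symmetry the centroid is at mid-height, ȳ = 152 mm.
Transfer each piece to the horizontal centroidal axis using Ī + A·d² with d = y − 152:
  bottom flange: d = -146 mm → contributes +61 424 640 mm⁴
  web: d = 0 mm → contributes +25 610 667 mm⁴
  top flange: d = 146 mm → contributes +61 424 640 mm⁴
  hole: d = 0 mm → contributes −63.617 mm⁴
Total I = 148 459 883 mm⁴.

Ix ≈ 1.48 × 10⁸ mm⁴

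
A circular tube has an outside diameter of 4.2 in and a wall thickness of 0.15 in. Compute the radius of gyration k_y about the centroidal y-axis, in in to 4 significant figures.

k_y ≈ 1.433 in

Split into non-overlapping primitives; take the origin at the lower-left of the bounding box.
Outer circle: ⌀4.2, A = 13.8544 in², x = 2.1 in, Ī = 15.2745 in⁴.
Bore (subtracted): ⌀3.9, A = 11.9459 in², x = 2.1 in, Ī = 11.3561 in⁴.
By symmetry the centroid is at mid-width, x̄ = 2.1 in.
All pieces are centred on the centroidal y-axis, so I = ΣĪ (holes subtracted) = 3.91843 in⁴.
Radius of gyration: k = √(I/A) = √(3.91843 / 1.90852) = 1.43287 in.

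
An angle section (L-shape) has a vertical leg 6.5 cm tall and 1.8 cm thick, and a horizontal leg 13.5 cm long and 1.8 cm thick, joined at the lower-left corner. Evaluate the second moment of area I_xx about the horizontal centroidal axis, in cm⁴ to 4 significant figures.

Decompose the section into non-overlapping parts with the origin at the bottom-left of its bounding rectangle.
Vertical leg: 1.8 × 6.5, A = 11.7 cm², y = 3.25 cm, Ī = 41.1938 cm⁴.
Horizontal leg (remainder): 11.7 × 1.8, A = 21.06 cm², y = 0.9 cm, Ī = 5.6862 cm⁴.
Centroid: ȳ = ΣA·y / ΣA = 1.73929 cm.
Transfer each piece to the horizontal centroidal axis using Ī + A·d² with d = y − 1.73929:
  vertical leg: d = 1.51071 cm → contributes +67.8962 cm⁴
  horizontal leg (remainder): d = -0.839286 cm → contributes +20.5209 cm⁴
Total I = 88.417 cm⁴.

I_xx ≈ 88.42 cm⁴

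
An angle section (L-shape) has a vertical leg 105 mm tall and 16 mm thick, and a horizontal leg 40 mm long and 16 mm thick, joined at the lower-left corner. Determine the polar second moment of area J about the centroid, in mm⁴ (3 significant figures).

Break the section into simple shapes (no overlaps), measuring from the bottom-left corner of the bounding box.
Vertical leg: 16 × 105, A = 1 680 mm², y = 52.5 mm, Ī = 1 543 500 mm⁴.
Horizontal leg (remainder): 24 × 16, A = 384 mm², y = 8 mm, Ī = 8 192 mm⁴.
Centroid: ȳ = ΣA·y / ΣA = 44.221 mm.
Transfer each piece to the centroidal x-axis using Ī + A·d² with d = y − 44.221:
  vertical leg: d = 8.2791 mm → contributes +1 658 652 mm⁴
  horizontal leg (remainder): d = -36.221 mm → contributes +511 983 mm⁴
Total I = 2 170 635 mm⁴.
For the y-axis: x̄ = 11.721 mm.
Repeating about the centroidal y-axis gives I_y = 179 295 mm⁴.
Polar second moment: J = I_x + I_y = 2 349 931 mm⁴.

J ≈ 2.35 × 10⁶ mm⁴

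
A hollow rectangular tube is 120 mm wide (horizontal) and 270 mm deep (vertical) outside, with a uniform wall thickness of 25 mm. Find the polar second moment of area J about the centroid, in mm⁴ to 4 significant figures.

Split into non-overlapping primitives; take the origin at the lower-left of the bounding box.
Outer rectangle: 120 × 270, A = 32 400 mm², y = 135 mm, Ī = 196 830 000 mm⁴.
Inner void (subtracted): 70 × 220, A = 15 400 mm², y = 135 mm, Ī = 62 113 333 mm⁴.
By symmetry the centroid is at mid-height, ȳ = 135 mm.
All pieces are centred on the centroidal x-axis, so I = ΣĪ (holes subtracted) = 134 716 667 mm⁴.
Repeating about the centroidal y-axis gives I_y = 32 591 667 mm⁴.
Polar second moment: J = I_x + I_y = 167 308 333 mm⁴.

J ≈ 1.673 × 10⁸ mm⁴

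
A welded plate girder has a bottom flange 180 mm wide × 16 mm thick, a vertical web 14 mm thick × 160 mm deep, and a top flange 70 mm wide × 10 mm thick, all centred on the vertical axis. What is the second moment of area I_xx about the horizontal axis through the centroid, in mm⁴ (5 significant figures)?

Break the section into simple shapes (no overlaps), measuring from the bottom-left corner of the bounding box.
Bottom plate: 180 × 16, A = 2 880 mm², y = 8 mm, Ī = 61 440 mm⁴.
Web plate: 14 × 160, A = 2 240 mm², y = 96 mm, Ī = 4 778 667 mm⁴.
Top plate: 70 × 10, A = 700 mm², y = 181 mm, Ī = 5833.333 mm⁴.
Centroid: ȳ = ΣA·y / ΣA = 62.67698 mm.
Transfer each piece to the horizontal axis through the centroid using Ī + A·d² with d = y − 62.67698:
  bottom plate: d = -54.67698 mm → contributes +8 671 406 mm⁴
  web plate: d = 33.32302 mm → contributes +7 266 016 mm⁴
  top plate: d = 118.323 mm → contributes +9 806 070 mm⁴
Total I = 25 743 493 mm⁴.

I_xx ≈ 2.5743 × 10⁷ mm⁴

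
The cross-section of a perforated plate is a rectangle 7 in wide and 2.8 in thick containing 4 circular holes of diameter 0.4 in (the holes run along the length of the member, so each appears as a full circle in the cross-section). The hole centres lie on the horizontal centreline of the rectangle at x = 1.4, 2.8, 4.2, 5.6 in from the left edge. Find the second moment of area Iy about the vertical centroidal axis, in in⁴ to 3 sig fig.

Iy ≈ 78.8 in⁴

Split into non-overlapping primitives; take the origin at the lower-left of the bounding box.
Plate: 7 × 2.8, A = 19.6 in², x = 3.5 in, Ī = 80.033 in⁴.
Hole 1 (subtracted): ⌀0.4, A = 0.12566 in², x = 1.4 in, Ī = 0.0012566 in⁴.
Hole 2 (subtracted): ⌀0.4, A = 0.12566 in², x = 2.8 in, Ī = 0.0012566 in⁴.
Hole 3 (subtracted): ⌀0.4, A = 0.12566 in², x = 4.2 in, Ī = 0.0012566 in⁴.
Hole 4 (subtracted): ⌀0.4, A = 0.12566 in², x = 5.6 in, Ī = 0.0012566 in⁴.
By symmetry the centroid is at mid-width, x̄ = 3.5 in.
Transfer each piece to the vertical centroidal axis using Ī + A·d² with d = x − 3.5:
  plate: d = 0 in → contributes +80.033 in⁴
  hole 1: d = -2.1 in → contributes −0.55543 in⁴
  hole 2: d = -0.7 in → contributes −0.062832 in⁴
  hole 3: d = 0.7 in → contributes −0.062832 in⁴
  hole 4: d = 2.1 in → contributes −0.55543 in⁴
Total I = 78.797 in⁴.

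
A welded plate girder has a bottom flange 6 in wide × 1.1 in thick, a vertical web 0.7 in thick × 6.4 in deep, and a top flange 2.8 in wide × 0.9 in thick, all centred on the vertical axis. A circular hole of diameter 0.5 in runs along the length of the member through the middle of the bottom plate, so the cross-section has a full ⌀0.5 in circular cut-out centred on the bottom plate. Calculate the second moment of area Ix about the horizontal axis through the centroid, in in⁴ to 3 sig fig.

Decompose the section into non-overlapping parts with the origin at the bottom-left of its bounding rectangle.
Bottom plate: 6 × 1.1, A = 6.6 in², y = 0.55 in, Ī = 0.6655 in⁴.
Web plate: 0.7 × 6.4, A = 4.48 in², y = 4.3 in, Ī = 15.292 in⁴.
Top plate: 2.8 × 0.9, A = 2.52 in², y = 7.95 in, Ī = 0.1701 in⁴.
Hole (subtracted): ⌀0.5, A = 0.19635 in², y = 0.55 in, Ī = 0.003068 in⁴.
Centroid: ȳ = ΣA·y / ΣA = 3.1947 in.
Transfer each piece to the horizontal axis through the centroid using Ī + A·d² with d = y − 3.1947:
  bottom plate: d = -2.6447 in → contributes +46.827 in⁴
  web plate: d = 1.1053 in → contributes +20.765 in⁴
  top plate: d = 4.7553 in → contributes +57.156 in⁴
  hole: d = -2.6447 in → contributes −1.3764 in⁴
Total I = 123.37 in⁴.

Ix ≈ 123 in⁴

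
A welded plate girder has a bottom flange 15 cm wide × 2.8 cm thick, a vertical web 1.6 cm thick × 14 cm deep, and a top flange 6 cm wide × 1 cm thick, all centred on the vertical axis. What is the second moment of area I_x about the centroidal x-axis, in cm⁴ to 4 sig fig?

I_x ≈ 2349 cm⁴

Break the section into simple shapes (no overlaps), measuring from the bottom-left corner of the bounding box.
Bottom plate: 15 × 2.8, A = 42 cm², y = 1.4 cm, Ī = 27.44 cm⁴.
Web plate: 1.6 × 14, A = 22.4 cm², y = 9.8 cm, Ī = 365.867 cm⁴.
Top plate: 6 × 1, A = 6 cm², y = 17.3 cm, Ī = 0.5 cm⁴.
Centroid: ȳ = ΣA·y / ΣA = 5.42784 cm.
Transfer each piece to the centroidal x-axis using Ī + A·d² with d = y − 5.42784:
  bottom plate: d = -4.02784 cm → contributes +708.827 cm⁴
  web plate: d = 4.37216 cm → contributes +794.06 cm⁴
  top plate: d = 11.8722 cm → contributes +846.189 cm⁴
Total I = 2349.08 cm⁴.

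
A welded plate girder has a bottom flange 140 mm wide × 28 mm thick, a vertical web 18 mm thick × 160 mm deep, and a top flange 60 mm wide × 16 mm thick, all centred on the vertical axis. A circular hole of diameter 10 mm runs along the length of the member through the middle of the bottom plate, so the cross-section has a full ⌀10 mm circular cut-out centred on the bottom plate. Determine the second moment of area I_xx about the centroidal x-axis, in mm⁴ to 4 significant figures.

I_xx ≈ 3.784 × 10⁷ mm⁴

Treat the section as a set of non-overlapping primitives; coordinates are from the bounding-box lower-left.
Bottom plate: 140 × 28, A = 3 920 mm², y = 14 mm, Ī = 256 107 mm⁴.
Web plate: 18 × 160, A = 2 880 mm², y = 108 mm, Ī = 6 144 000 mm⁴.
Top plate: 60 × 16, A = 960 mm², y = 196 mm, Ī = 20 480 mm⁴.
Hole (subtracted): ⌀10, A = 78.5398 mm², y = 14 mm, Ī = 490.874 mm⁴.
Centroid: ȳ = ΣA·y / ΣA = 71.989 mm.
Transfer each piece to the centroidal x-axis using Ī + A·d² with d = y − 71.989:
  bottom plate: d = -57.989 mm → contributes +13 437 974 mm⁴
  web plate: d = 36.011 mm → contributes +9 878 767 mm⁴
  top plate: d = 124.011 mm → contributes +14 784 065 mm⁴
  hole: d = -57.989 mm → contributes −264 598 mm⁴
Total I = 37 836 207 mm⁴.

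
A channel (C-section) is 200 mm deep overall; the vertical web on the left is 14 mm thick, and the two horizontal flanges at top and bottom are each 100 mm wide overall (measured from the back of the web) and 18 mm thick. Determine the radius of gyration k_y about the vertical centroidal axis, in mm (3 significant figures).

k_y ≈ 30.9 mm

Decompose the section into non-overlapping parts with the origin at the bottom-left of its bounding rectangle.
Web: 14 × 200, A = 2 800 mm², x = 7 mm, Ī = 45 733 mm⁴.
Top flange (beyond web): 86 × 18, A = 1 548 mm², x = 57 mm, Ī = 954 084 mm⁴.
Bottom flange (beyond web): 86 × 18, A = 1 548 mm², x = 57 mm, Ī = 954 084 mm⁴.
Centroid: x̄ = ΣA·x / ΣA = 33.255 mm.
Transfer each piece to the vertical centroidal axis using Ī + A·d² with d = x − 33.255:
  web: d = -26.255 mm → contributes +1 975 856 mm⁴
  top flange (beyond web): d = 23.745 mm → contributes +1 826 879 mm⁴
  bottom flange (beyond web): d = 23.745 mm → contributes +1 826 879 mm⁴
Total I = 5 629 614 mm⁴.
Radius of gyration: k = √(I/A) = √(5 629 614 / 5 896) = 30.9 mm.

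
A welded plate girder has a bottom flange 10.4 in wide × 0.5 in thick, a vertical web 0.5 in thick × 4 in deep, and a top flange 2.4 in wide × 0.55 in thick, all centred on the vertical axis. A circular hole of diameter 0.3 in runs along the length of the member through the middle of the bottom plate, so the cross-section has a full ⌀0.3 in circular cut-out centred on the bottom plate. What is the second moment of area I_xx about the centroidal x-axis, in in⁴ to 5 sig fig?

Decompose the section into non-overlapping parts with the origin at the bottom-left of its bounding rectangle.
Bottom plate: 10.4 × 0.5, A = 5.2 in², y = 0.25 in, Ī = 0.1083333 in⁴.
Web plate: 0.5 × 4, A = 2 in², y = 2.5 in, Ī = 2.666667 in⁴.
Top plate: 2.4 × 0.55, A = 1.32 in², y = 4.775 in, Ī = 0.033275 in⁴.
Hole (subtracted): ⌀0.3, A = 0.07068583 in², y = 0.25 in, Ī = 0.0003976078 in⁴.
Centroid: ȳ = ΣA·y / ΣA = 1.489509 in.
Transfer each piece to the centroidal x-axis using Ī + A·d² with d = y − 1.489509:
  bottom plate: d = -1.239509 in → contributes +8.097521 in⁴
  web plate: d = 1.010491 in → contributes +4.708851 in⁴
  top plate: d = 3.285491 in → contributes +14.28195 in⁴
  hole: d = -1.239509 in → contributes −0.1089981 in⁴
Total I = 26.97933 in⁴.

I_xx ≈ 26.979 in⁴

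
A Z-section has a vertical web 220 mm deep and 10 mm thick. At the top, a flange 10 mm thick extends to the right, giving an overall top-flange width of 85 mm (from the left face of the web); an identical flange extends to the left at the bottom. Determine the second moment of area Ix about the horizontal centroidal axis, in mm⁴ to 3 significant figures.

Ix ≈ 2.54 × 10⁷ mm⁴

Decompose the section into non-overlapping parts with the origin at the bottom-left of its bounding rectangle.
Web: 10 × 220, A = 2 200 mm², y = 110 mm, Ī = 8 873 333 mm⁴.
Top flange (beyond web): 75 × 10, A = 750 mm², y = 215 mm, Ī = 6 250 mm⁴.
Bottom flange (beyond web): 75 × 10, A = 750 mm², y = 5 mm, Ī = 6 250 mm⁴.
Centroid: ȳ = ΣA·y / ΣA = 110 mm.
Transfer each piece to the horizontal centroidal axis using Ī + A·d² with d = y − 110:
  web: d = 0 mm → contributes +8 873 333 mm⁴
  top flange (beyond web): d = 105 mm → contributes +8 275 000 mm⁴
  bottom flange (beyond web): d = -105 mm → contributes +8 275 000 mm⁴
Total I = 25 423 333 mm⁴.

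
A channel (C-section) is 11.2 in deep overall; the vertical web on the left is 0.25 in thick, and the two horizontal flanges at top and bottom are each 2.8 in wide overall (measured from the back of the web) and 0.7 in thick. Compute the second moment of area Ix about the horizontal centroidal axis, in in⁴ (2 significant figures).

Ix ≈ 130 in⁴

Treat the section as a set of non-overlapping primitives; coordinates are from the bounding-box lower-left.
Web: 0.25 × 11.2, A = 2.8 in², y = 5.6 in, Ī = 29.27 in⁴.
Top flange (beyond web): 2.55 × 0.7, A = 1.785 in², y = 10.85 in, Ī = 0.07289 in⁴.
Bottom flange (beyond web): 2.55 × 0.7, A = 1.785 in², y = 0.35 in, Ī = 0.07289 in⁴.
By symmetry the centroid is at mid-height, ȳ = 5.6 in.
Transfer each piece to the horizontal centroidal axis using Ī + A·d² with d = y − 5.6:
  web: d = 0 in → contributes +29.27 in⁴
  top flange (beyond web): d = 5.25 in → contributes +49.27 in⁴
  bottom flange (beyond web): d = -5.25 in → contributes +49.27 in⁴
Total I = 127.8 in⁴.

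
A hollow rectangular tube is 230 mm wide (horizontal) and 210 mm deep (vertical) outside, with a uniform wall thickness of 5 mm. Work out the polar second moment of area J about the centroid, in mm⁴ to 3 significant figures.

Decompose the section into non-overlapping parts with the origin at the bottom-left of its bounding rectangle.
Outer rectangle: 230 × 210, A = 48 300 mm², y = 105 mm, Ī = 177 502 500 mm⁴.
Inner void (subtracted): 220 × 200, A = 44 000 mm², y = 105 mm, Ī = 146 666 667 mm⁴.
By symmetry the centroid is at mid-height, ȳ = 105 mm.
All pieces are centred on the centroidal x-axis, so I = ΣĪ (holes subtracted) = 30 835 833 mm⁴.
Repeating about the centroidal y-axis gives I_y = 35 455 833 mm⁴.
Polar second moment: J = I_x + I_y = 66 291 667 mm⁴.

J ≈ 6.63 × 10⁷ mm⁴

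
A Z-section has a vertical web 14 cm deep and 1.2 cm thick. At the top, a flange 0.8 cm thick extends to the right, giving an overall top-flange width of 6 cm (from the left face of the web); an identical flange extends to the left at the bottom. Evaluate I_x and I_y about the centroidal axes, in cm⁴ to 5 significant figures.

Split into non-overlapping primitives; take the origin at the lower-left of the bounding box.
Web: 1.2 × 14, A = 16.8 cm², y = 7 cm, Ī = 274.4 cm⁴.
Top flange (beyond web): 4.8 × 0.8, A = 3.84 cm², y = 13.6 cm, Ī = 0.2048 cm⁴.
Bottom flange (beyond web): 4.8 × 0.8, A = 3.84 cm², y = 0.4 cm, Ī = 0.2048 cm⁴.
Centroid: ȳ = ΣA·y / ΣA = 7 cm.
Transfer each piece to the centroidal x-axis using Ī + A·d² with d = y − 7:
  web: d = 0 cm → contributes +274.4 cm⁴
  top flange (beyond web): d = 6.6 cm → contributes +167.4752 cm⁴
  bottom flange (beyond web): d = -6.6 cm → contributes +167.4752 cm⁴
Total I = 609.3504 cm⁴.
For the y-axis: x̄ = 5.4 cm.
Repeating about the centroidal y-axis gives I_y = 85.8816 cm⁴.

I_x ≈ 609.35 cm⁴, I_y ≈ 85.882 cm⁴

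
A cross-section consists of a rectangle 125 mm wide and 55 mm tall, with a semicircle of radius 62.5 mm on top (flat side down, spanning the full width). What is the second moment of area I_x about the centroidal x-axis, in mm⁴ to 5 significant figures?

Split into non-overlapping primitives; take the origin at the lower-left of the bounding box.
Rectangular body: 125 × 55, A = 6 875 mm², y = 27.5 mm, Ī = 1 733 073 mm⁴.
Semicircular cap: semicircle r = 62.5, A = 6135.923 mm², y = 81.52582 mm, Ī = 1 674 758 mm⁴.
Centroid: ȳ = ΣA·y / ΣA = 52.97846 mm.
Transfer each piece to the centroidal x-axis using Ī + A·d² with d = y − 52.97846:
  rectangular body: d = -25.47846 mm → contributes +6 195 993 mm⁴
  semicircular cap: d = 28.54736 mm → contributes +6 675 241 mm⁴
Total I = 12 871 233 mm⁴.

I_x ≈ 1.2871 × 10⁷ mm⁴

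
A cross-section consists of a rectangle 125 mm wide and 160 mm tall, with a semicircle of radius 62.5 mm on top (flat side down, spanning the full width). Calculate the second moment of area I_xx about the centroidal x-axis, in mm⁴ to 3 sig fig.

I_xx ≈ 9.76 × 10⁷ mm⁴

Treat the section as a set of non-overlapping primitives; coordinates are from the bounding-box lower-left.
Rectangular body: 125 × 160, A = 20 000 mm², y = 80 mm, Ī = 42 666 667 mm⁴.
Semicircular cap: semicircle r = 62.5, A = 6135.9 mm², y = 186.53 mm, Ī = 1 674 758 mm⁴.
Centroid: ȳ = ΣA·y / ΣA = 105.01 mm.
Transfer each piece to the centroidal x-axis using Ī + A·d² with d = y − 105.01:
  rectangular body: d = -25.009 mm → contributes +55 175 705 mm⁴
  semicircular cap: d = 81.517 mm → contributes +42 447 885 mm⁴
Total I = 97 623 590 mm⁴.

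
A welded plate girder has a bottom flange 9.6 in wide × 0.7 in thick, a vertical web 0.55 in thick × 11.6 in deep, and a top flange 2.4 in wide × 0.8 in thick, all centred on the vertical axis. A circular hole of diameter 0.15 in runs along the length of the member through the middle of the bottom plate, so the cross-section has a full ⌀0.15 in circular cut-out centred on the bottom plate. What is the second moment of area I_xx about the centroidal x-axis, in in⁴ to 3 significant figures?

Split into non-overlapping primitives; take the origin at the lower-left of the bounding box.
Bottom plate: 9.6 × 0.7, A = 6.72 in², y = 0.35 in, Ī = 0.2744 in⁴.
Web plate: 0.55 × 11.6, A = 6.38 in², y = 6.5 in, Ī = 71.541 in⁴.
Top plate: 2.4 × 0.8, A = 1.92 in², y = 12.7 in, Ī = 0.1024 in⁴.
Hole (subtracted): ⌀0.15, A = 0.017671 in², y = 0.35 in, Ī = 0.00002485 in⁴.
Centroid: ȳ = ΣA·y / ΣA = 4.5459 in.
Transfer each piece to the centroidal x-axis using Ī + A·d² with d = y − 4.5459:
  bottom plate: d = -4.1959 in → contributes +118.59 in⁴
  web plate: d = 1.9541 in → contributes +95.902 in⁴
  top plate: d = 8.1541 in → contributes +127.76 in⁴
  hole: d = -4.1959 in → contributes −0.31115 in⁴
Total I = 341.94 in⁴.

I_xx ≈ 342 in⁴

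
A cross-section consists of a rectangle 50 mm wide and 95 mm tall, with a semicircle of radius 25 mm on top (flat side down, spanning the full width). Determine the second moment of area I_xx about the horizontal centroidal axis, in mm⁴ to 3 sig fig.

I_xx ≈ 6.36 × 10⁶ mm⁴

Break the section into simple shapes (no overlaps), measuring from the bottom-left corner of the bounding box.
Rectangular body: 50 × 95, A = 4 750 mm², y = 47.5 mm, Ī = 3 572 396 mm⁴.
Semicircular cap: semicircle r = 25, A = 981.75 mm², y = 105.61 mm, Ī = 42 874 mm⁴.
Centroid: ȳ = ΣA·y / ΣA = 57.453 mm.
Transfer each piece to the horizontal centroidal axis using Ī + A·d² with d = y − 57.453:
  rectangular body: d = -9.9533 mm → contributes +4 042 968 mm⁴
  semicircular cap: d = 48.157 mm → contributes +2 319 646 mm⁴
Total I = 6 362 614 mm⁴.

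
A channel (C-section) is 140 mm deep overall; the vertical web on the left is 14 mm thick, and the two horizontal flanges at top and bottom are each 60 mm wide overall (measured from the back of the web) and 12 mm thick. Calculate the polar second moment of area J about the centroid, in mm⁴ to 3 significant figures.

Treat the section as a set of non-overlapping primitives; coordinates are from the bounding-box lower-left.
Web: 14 × 140, A = 1 960 mm², y = 70 mm, Ī = 3 201 333 mm⁴.
Top flange (beyond web): 46 × 12, A = 552 mm², y = 134 mm, Ī = 6 624 mm⁴.
Bottom flange (beyond web): 46 × 12, A = 552 mm², y = 6 mm, Ī = 6 624 mm⁴.
By symmetry the centroid is at mid-height, ȳ = 70 mm.
Transfer each piece to the centroidal x-axis using Ī + A·d² with d = y − 70:
  web: d = 0 mm → contributes +3 201 333 mm⁴
  top flange (beyond web): d = 64 mm → contributes +2 267 616 mm⁴
  bottom flange (beyond web): d = -64 mm → contributes +2 267 616 mm⁴
Total I = 7 736 565 mm⁴.
For the y-axis: x̄ = 17.809 mm.
Repeating about the centroidal y-axis gives I_y = 862 278 mm⁴.
Polar second moment: J = I_x + I_y = 8 598 843 mm⁴.

J ≈ 8.60 × 10⁶ mm⁴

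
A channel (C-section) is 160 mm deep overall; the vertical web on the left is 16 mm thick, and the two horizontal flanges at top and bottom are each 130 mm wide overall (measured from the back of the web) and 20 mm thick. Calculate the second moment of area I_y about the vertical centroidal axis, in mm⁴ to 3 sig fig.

Break the section into simple shapes (no overlaps), measuring from the bottom-left corner of the bounding box.
Web: 16 × 160, A = 2 560 mm², x = 8 mm, Ī = 54 613 mm⁴.
Top flange (beyond web): 114 × 20, A = 2 280 mm², x = 73 mm, Ī = 2 469 240 mm⁴.
Bottom flange (beyond web): 114 × 20, A = 2 280 mm², x = 73 mm, Ī = 2 469 240 mm⁴.
Centroid: x̄ = ΣA·x / ΣA = 49.629 mm.
Transfer each piece to the vertical centroidal axis using Ī + A·d² with d = x − 49.629:
  web: d = -41.629 mm → contributes +4 491 071 mm⁴
  top flange (beyond web): d = 23.371 mm → contributes +3 714 562 mm⁴
  bottom flange (beyond web): d = 23.371 mm → contributes +3 714 562 mm⁴
Total I = 11 920 194 mm⁴.

I_y ≈ 1.19 × 10⁷ mm⁴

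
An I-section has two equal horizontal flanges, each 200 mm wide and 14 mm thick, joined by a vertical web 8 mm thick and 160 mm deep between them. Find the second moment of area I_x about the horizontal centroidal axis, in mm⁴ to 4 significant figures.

I_x ≈ 4.521 × 10⁷ mm⁴

Treat the section as a set of non-overlapping primitives; coordinates are from the bounding-box lower-left.
Bottom flange: 200 × 14, A = 2 800 mm², y = 7 mm, Ī = 45733.3 mm⁴.
Web: 8 × 160, A = 1 280 mm², y = 94 mm, Ī = 2 730 667 mm⁴.
Top flange: 200 × 14, A = 2 800 mm², y = 181 mm, Ī = 45733.3 mm⁴.
By symmetry the centroid is at mid-height, ȳ = 94 mm.
Transfer each piece to the horizontal centroidal axis using Ī + A·d² with d = y − 94:
  bottom flange: d = -87 mm → contributes +21 238 933 mm⁴
  web: d = 0 mm → contributes +2 730 667 mm⁴
  top flange: d = 87 mm → contributes +21 238 933 mm⁴
Total I = 45 208 533 mm⁴.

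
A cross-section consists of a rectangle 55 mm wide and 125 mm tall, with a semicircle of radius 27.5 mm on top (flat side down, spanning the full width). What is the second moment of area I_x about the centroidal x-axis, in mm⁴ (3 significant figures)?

I_x ≈ 1.46 × 10⁷ mm⁴

Decompose the section into non-overlapping parts with the origin at the bottom-left of its bounding rectangle.
Rectangular body: 55 × 125, A = 6 875 mm², y = 62.5 mm, Ī = 8 951 823 mm⁴.
Semicircular cap: semicircle r = 27.5, A = 1187.9 mm², y = 136.67 mm, Ī = 62 772 mm⁴.
Centroid: ȳ = ΣA·y / ΣA = 73.428 mm.
Transfer each piece to the centroidal x-axis using Ī + A·d² with d = y − 73.428:
  rectangular body: d = -10.928 mm → contributes +9 772 801 mm⁴
  semicircular cap: d = 63.244 mm → contributes +4 814 144 mm⁴
Total I = 14 586 945 mm⁴.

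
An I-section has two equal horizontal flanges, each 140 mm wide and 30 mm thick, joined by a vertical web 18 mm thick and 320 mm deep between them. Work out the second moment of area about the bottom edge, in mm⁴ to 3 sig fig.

I_base ≈ 8.18 × 10⁸ mm⁴

Treat the section as a set of non-overlapping primitives; coordinates are from the bounding-box lower-left.
Bottom flange: 140 × 30, A = 4 200 mm², y = 15 mm, Ī = 315 000 mm⁴.
Web: 18 × 320, A = 5 760 mm², y = 190 mm, Ī = 49 152 000 mm⁴.
Top flange: 140 × 30, A = 4 200 mm², y = 365 mm, Ī = 315 000 mm⁴.
Transfer each piece to a horizontal axis along the bottom face using Ī + A·d² with d = y − 0:
  bottom flange: d = 15 mm → contributes +1 260 000 mm⁴
  web: d = 190 mm → contributes +257 088 000 mm⁴
  top flange: d = 365 mm → contributes +559 860 000 mm⁴
Total I = 818 208 000 mm⁴.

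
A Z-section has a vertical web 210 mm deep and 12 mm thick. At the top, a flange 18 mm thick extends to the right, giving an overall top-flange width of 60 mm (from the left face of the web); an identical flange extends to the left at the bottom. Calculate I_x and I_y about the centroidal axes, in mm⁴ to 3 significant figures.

I_x ≈ 2.52 × 10⁷ mm⁴, I_y ≈ 1.92 × 10⁶ mm⁴

Decompose the section into non-overlapping parts with the origin at the bottom-left of its bounding rectangle.
Web: 12 × 210, A = 2 520 mm², y = 105 mm, Ī = 9 261 000 mm⁴.
Top flange (beyond web): 48 × 18, A = 864 mm², y = 201 mm, Ī = 23 328 mm⁴.
Bottom flange (beyond web): 48 × 18, A = 864 mm², y = 9 mm, Ī = 23 328 mm⁴.
Centroid: ȳ = ΣA·y / ΣA = 105 mm.
Transfer each piece to the centroidal x-axis using Ī + A·d² with d = y − 105:
  web: d = 0 mm → contributes +9 261 000 mm⁴
  top flange (beyond web): d = 96 mm → contributes +7 985 952 mm⁴
  bottom flange (beyond web): d = -96 mm → contributes +7 985 952 mm⁴
Total I = 25 232 904 mm⁴.
For the y-axis: x̄ = 54 mm.
Repeating about the centroidal y-axis gives I_y = 1 917 216 mm⁴.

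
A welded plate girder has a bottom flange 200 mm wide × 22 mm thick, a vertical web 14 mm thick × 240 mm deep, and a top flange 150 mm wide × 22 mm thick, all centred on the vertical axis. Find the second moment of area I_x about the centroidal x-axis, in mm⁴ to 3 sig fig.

I_x ≈ 1.47 × 10⁸ mm⁴

Split into non-overlapping primitives; take the origin at the lower-left of the bounding box.
Bottom plate: 200 × 22, A = 4 400 mm², y = 11 mm, Ī = 177 467 mm⁴.
Web plate: 14 × 240, A = 3 360 mm², y = 142 mm, Ī = 16 128 000 mm⁴.
Top plate: 150 × 22, A = 3 300 mm², y = 273 mm, Ī = 133 100 mm⁴.
Centroid: ȳ = ΣA·y / ΣA = 128.97 mm.
Transfer each piece to the centroidal x-axis using Ī + A·d² with d = y − 128.97:
  bottom plate: d = -117.97 mm → contributes +61 413 026 mm⁴
  web plate: d = 13.029 mm → contributes +16 698 370 mm⁴
  top plate: d = 144.03 mm → contributes +68 589 401 mm⁴
Total I = 146 700 797 mm⁴.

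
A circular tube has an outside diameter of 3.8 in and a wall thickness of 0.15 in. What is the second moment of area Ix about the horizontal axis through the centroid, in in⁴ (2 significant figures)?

Ix ≈ 2.9 in⁴

Split into non-overlapping primitives; take the origin at the lower-left of the bounding box.
Outer circle: ⌀3.8, A = 11.34 in², y = 1.9 in, Ī = 10.24 in⁴.
Bore (subtracted): ⌀3.5, A = 9.621 in², y = 1.9 in, Ī = 7.366 in⁴.
By symmetry the centroid is at mid-height, ȳ = 1.9 in.
All pieces are centred on the horizontal axis through the centroid, so I = ΣĪ (holes subtracted) = 2.869 in⁴.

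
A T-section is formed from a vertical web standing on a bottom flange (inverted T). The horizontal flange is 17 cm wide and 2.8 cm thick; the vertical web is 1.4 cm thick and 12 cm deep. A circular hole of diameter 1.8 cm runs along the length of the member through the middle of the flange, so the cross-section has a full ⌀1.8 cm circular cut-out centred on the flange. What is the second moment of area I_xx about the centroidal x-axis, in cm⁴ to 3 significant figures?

I_xx ≈ 902 cm⁴

Treat the section as a set of non-overlapping primitives; coordinates are from the bounding-box lower-left.
Flange: 17 × 2.8, A = 47.6 cm², y = 1.4 cm, Ī = 31.099 cm⁴.
Web: 1.4 × 12, A = 16.8 cm², y = 8.8 cm, Ī = 201.6 cm⁴.
Hole (subtracted): ⌀1.8, A = 2.5447 cm², y = 1.4 cm, Ī = 0.5153 cm⁴.
Centroid: ȳ = ΣA·y / ΣA = 3.4099 cm.
Transfer each piece to the centroidal x-axis using Ī + A·d² with d = y − 3.4099:
  flange: d = -2.0099 cm → contributes +223.38 cm⁴
  web: d = 5.3901 cm → contributes +689.7 cm⁴
  hole: d = -2.0099 cm → contributes −10.795 cm⁴
Total I = 902.29 cm⁴.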